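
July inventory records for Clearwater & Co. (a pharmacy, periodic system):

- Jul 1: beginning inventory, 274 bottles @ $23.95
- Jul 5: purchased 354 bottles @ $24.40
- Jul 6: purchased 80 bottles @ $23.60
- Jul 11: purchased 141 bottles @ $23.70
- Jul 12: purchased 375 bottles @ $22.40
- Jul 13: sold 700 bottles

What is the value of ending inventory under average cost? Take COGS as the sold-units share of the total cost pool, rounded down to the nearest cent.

Ending inventory = $12,342.09

Jul 13, sell 700: 700/1224 × $28,829.60 → $16,487.51
Ending inventory (cost pool remaining) = $12,342.09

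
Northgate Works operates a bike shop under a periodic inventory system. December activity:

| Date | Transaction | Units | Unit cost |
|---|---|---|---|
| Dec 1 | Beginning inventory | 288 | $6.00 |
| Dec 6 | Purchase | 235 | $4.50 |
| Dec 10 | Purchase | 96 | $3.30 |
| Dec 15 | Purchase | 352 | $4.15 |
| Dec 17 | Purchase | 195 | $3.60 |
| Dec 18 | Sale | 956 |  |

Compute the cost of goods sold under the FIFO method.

Dec 18, 956 sold [FIFO — oldest first]: 288 @ $6.00 + 235 @ $4.50 + 96 @ $3.30 + 337 @ $4.15 = $4,500.85
Ending inventory: 15 @ $4.15 + 195 @ $3.60 = $764.25

COGS = $4,500.85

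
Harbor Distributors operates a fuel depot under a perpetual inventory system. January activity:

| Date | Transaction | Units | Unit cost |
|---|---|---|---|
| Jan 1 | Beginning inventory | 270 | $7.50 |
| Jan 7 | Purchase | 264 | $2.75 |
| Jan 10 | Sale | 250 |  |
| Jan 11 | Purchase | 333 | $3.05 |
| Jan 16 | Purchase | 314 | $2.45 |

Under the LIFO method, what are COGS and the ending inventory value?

Jan 10, 250 sold [LIFO — newest first]: 250 @ $2.75 = $687.50
Ending inventory: 270 @ $7.50 + 14 @ $2.75 + 333 @ $3.05 + 314 @ $2.45 = $3,848.45

COGS = $687.50; ending inventory = $3,848.45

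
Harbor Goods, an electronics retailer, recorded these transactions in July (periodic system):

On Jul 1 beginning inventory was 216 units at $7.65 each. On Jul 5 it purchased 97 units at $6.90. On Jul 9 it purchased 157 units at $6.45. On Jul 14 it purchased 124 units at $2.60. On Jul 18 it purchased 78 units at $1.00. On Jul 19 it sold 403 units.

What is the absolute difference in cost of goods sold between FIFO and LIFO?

FIFO COGS: 216 @ $7.65 + 97 @ $6.90 + 90 @ $6.45 = $2,902.20
LIFO COGS: 78 @ $1.00 + 124 @ $2.60 + 157 @ $6.45 + 44 @ $6.90 = $1,716.65
Difference = |$2,902.20 − $1,716.65| = $1,185.55

$1,185.55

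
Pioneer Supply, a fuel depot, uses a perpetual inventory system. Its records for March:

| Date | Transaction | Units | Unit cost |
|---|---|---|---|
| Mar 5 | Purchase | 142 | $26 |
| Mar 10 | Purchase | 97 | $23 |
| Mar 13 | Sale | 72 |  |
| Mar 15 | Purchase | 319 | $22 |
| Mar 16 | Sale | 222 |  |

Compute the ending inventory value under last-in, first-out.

Ending inventory = $6,401

Mar 13, 72 sold [LIFO — newest first]: 72 @ $23 = $1,656
Mar 16, 222 sold [LIFO — newest first]: 222 @ $22 = $4,884
Total COGS = $1,656 + $4,884 = $6,540
Ending inventory: 142 @ $26 + 25 @ $23 + 97 @ $22 = $6,401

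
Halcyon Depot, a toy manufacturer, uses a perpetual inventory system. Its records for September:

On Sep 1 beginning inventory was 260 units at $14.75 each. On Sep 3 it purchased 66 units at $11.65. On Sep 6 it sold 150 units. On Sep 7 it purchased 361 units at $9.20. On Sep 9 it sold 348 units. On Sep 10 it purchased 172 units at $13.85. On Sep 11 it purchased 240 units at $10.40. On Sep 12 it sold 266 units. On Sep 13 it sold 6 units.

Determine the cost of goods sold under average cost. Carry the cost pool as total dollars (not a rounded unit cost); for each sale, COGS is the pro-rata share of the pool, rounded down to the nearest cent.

COGS = $9,014.09

After Sep 1: 260 on hand, pool $3,835.00 (≈ $14.7500 each)
After Sep 3: 326 on hand, pool $4,603.90 (≈ $14.1224 each)
Sep 6, sell 150: 150/326 × $4,603.90 → $2,118.35
After Sep 7: 537 on hand, pool $5,806.75 (≈ $10.8133 each)
Sep 9, sell 348: 348/537 × $5,806.75 → $3,763.03
After Sep 10: 361 on hand, pool $4,425.92 (≈ $12.2602 each)
After Sep 11: 601 on hand, pool $6,921.92 (≈ $11.5173 each)
Sep 12, sell 266: 266/601 × $6,921.92 → $3,063.61
Sep 13, sell 6: 6/335 × $3,858.31 → $69.10
Total COGS = $2,118.35 + $3,763.03 + $3,063.61 + $69.10 = $9,014.09
Ending inventory (cost pool remaining) = $3,789.21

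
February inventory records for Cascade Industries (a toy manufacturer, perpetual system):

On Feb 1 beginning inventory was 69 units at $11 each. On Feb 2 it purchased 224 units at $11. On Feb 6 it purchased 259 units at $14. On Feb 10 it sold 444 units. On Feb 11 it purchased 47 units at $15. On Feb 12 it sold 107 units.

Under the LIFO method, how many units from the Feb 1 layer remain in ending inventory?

48

Feb 10, 444 sold [LIFO — newest first]: 259 @ $14 + 185 @ $11 = $5,661
Feb 12, 107 sold [LIFO — newest first]: 47 @ $15 + 39 @ $11 + 21 @ $11 = $1,365
Total COGS = $5,661 + $1,365 = $7,026
Ending inventory: 48 @ $11 = $528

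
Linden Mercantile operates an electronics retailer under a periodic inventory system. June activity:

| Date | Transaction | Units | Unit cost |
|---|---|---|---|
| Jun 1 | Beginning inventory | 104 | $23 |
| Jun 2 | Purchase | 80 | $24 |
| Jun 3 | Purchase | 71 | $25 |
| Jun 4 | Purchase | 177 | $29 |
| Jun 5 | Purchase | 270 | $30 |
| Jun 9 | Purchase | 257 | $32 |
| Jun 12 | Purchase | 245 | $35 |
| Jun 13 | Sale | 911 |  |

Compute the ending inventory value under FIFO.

Jun 13, 911 sold [FIFO — oldest first]: 104 @ $23 + 80 @ $24 + 71 @ $25 + 177 @ $29 + 270 @ $30 + 209 @ $32 = $26,008
Ending inventory: 48 @ $32 + 245 @ $35 = $10,111

Ending inventory = $10,111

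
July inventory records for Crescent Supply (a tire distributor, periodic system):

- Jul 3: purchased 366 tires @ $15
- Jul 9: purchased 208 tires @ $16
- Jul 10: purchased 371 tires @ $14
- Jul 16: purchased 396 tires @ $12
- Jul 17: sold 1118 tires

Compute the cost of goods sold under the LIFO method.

COGS = $15,419

Jul 17, 1118 sold [LIFO — newest first]: 396 @ $12 + 371 @ $14 + 208 @ $16 + 143 @ $15 = $15,419
Ending inventory: 223 @ $15 = $3,345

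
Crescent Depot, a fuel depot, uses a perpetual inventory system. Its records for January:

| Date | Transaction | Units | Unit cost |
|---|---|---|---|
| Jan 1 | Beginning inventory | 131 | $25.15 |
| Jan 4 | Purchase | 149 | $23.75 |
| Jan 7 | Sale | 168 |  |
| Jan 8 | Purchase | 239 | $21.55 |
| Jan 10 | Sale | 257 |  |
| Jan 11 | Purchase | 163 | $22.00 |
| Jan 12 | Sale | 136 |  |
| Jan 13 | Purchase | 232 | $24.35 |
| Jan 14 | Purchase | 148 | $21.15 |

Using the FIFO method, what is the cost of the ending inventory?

Ending inventory = $11,441.40

Jan 7, 168 sold [FIFO — oldest first]: 131 @ $25.15 + 37 @ $23.75 = $4,173.40
Jan 10, 257 sold [FIFO — oldest first]: 112 @ $23.75 + 145 @ $21.55 = $5,784.75
Jan 12, 136 sold [FIFO — oldest first]: 94 @ $21.55 + 42 @ $22.00 = $2,949.70
Total COGS = $4,173.40 + $5,784.75 + $2,949.70 = $12,907.85
Ending inventory: 121 @ $22.00 + 232 @ $24.35 + 148 @ $21.15 = $11,441.40
Check: goods available $24,349.25 = COGS $12,907.85 + ending $11,441.40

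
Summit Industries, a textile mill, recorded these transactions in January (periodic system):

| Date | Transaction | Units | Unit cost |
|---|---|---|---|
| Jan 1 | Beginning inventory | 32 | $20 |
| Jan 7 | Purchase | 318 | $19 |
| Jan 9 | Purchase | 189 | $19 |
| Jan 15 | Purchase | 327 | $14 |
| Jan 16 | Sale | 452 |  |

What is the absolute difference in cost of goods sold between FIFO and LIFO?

FIFO COGS: 32 @ $20 + 318 @ $19 + 102 @ $19 = $8,620
LIFO COGS: 327 @ $14 + 125 @ $19 = $6,953
Difference = |$8,620 − $6,953| = $1,667

$1,667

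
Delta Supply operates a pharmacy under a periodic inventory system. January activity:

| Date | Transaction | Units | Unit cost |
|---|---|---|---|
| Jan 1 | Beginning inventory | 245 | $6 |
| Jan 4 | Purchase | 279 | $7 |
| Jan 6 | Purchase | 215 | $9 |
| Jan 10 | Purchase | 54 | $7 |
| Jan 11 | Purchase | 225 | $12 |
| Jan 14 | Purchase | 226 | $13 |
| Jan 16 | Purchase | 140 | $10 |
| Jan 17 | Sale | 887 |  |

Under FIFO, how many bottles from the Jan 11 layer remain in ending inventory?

Jan 17, 887 sold [FIFO — oldest first]: 245 @ $6 + 279 @ $7 + 215 @ $9 + 54 @ $7 + 94 @ $12 = $6,864
Ending inventory: 131 @ $12 + 226 @ $13 + 140 @ $10 = $5,910
Check: goods available $12,774 = COGS $6,864 + ending $5,910

131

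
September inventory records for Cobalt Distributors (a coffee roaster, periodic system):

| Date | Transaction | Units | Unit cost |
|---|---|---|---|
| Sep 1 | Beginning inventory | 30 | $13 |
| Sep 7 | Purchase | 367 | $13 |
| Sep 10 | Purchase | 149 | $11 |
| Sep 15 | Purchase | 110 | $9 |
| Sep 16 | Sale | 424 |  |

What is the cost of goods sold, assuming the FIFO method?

Sep 16, 424 sold [FIFO — oldest first]: 30 @ $13 + 367 @ $13 + 27 @ $11 = $5,458
Ending inventory: 122 @ $11 + 110 @ $9 = $2,332
Check: goods available $7,790 = COGS $5,458 + ending $2,332

COGS = $5,458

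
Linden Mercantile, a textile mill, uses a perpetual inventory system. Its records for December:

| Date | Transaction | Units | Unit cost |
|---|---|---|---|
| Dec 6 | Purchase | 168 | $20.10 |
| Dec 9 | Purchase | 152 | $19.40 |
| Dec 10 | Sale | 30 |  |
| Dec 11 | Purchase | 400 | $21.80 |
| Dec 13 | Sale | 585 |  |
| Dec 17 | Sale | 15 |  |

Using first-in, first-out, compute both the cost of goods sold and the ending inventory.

Dec 10, 30 sold [FIFO — oldest first]: 30 @ $20.10 = $603.00
Dec 13, 585 sold [FIFO — oldest first]: 138 @ $20.10 + 152 @ $19.40 + 295 @ $21.80 = $12,153.60
Dec 17, 15 sold [FIFO — oldest first]: 15 @ $21.80 = $327.00
Total COGS = $603.00 + $12,153.60 + $327.00 = $13,083.60
Ending inventory: 90 @ $21.80 = $1,962.00

COGS = $13,083.60; ending inventory = $1,962.00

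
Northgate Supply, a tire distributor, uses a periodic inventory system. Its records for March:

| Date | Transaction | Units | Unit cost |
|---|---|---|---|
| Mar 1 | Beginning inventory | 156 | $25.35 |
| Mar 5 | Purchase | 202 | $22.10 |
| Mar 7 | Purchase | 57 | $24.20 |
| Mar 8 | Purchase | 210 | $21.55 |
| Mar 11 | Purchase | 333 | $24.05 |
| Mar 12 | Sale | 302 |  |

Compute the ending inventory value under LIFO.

Ending inventory = $15,069.25

Mar 12, 302 sold [LIFO — newest first]: 302 @ $24.05 = $7,263.10
Ending inventory: 156 @ $25.35 + 202 @ $22.10 + 57 @ $24.20 + 210 @ $21.55 + 31 @ $24.05 = $15,069.25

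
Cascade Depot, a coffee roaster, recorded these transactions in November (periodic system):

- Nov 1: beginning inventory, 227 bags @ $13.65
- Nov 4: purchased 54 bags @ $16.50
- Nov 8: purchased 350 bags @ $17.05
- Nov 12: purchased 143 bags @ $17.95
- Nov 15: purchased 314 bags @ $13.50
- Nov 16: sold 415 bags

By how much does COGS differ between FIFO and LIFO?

FIFO COGS: 227 @ $13.65 + 54 @ $16.50 + 134 @ $17.05 = $6,274.25
LIFO COGS: 314 @ $13.50 + 101 @ $17.95 = $6,051.95
Difference = |$6,274.25 − $6,051.95| = $222.30

$222.30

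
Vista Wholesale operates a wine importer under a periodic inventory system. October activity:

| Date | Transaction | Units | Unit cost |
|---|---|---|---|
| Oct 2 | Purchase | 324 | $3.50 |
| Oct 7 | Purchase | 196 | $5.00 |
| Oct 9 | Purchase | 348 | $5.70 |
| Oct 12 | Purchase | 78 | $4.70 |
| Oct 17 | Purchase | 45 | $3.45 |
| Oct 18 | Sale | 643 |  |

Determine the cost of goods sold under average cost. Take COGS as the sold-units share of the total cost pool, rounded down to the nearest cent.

Oct 18, sell 643: 643/991 × $4,619.45 → $2,997.28
Ending inventory (cost pool remaining) = $1,622.17

COGS = $2,997.28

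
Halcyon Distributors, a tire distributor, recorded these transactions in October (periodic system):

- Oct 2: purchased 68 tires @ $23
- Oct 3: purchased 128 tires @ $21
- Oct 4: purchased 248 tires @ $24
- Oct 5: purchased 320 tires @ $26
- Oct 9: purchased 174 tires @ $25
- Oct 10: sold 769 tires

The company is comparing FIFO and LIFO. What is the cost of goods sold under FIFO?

COGS = $18,649

FIFO COGS: 68 @ $23 + 128 @ $21 + 248 @ $24 + 320 @ $26 + 5 @ $25 = $18,649
LIFO COGS: 174 @ $25 + 320 @ $26 + 248 @ $24 + 27 @ $21 = $19,189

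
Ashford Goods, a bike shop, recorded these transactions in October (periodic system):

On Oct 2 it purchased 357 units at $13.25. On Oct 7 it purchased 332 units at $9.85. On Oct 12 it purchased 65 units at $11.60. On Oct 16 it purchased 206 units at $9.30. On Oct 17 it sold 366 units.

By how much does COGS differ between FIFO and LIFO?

FIFO COGS: 357 @ $13.25 + 9 @ $9.85 = $4,818.90
LIFO COGS: 206 @ $9.30 + 65 @ $11.60 + 95 @ $9.85 = $3,605.55
Difference = |$4,818.90 − $3,605.55| = $1,213.35

$1,213.35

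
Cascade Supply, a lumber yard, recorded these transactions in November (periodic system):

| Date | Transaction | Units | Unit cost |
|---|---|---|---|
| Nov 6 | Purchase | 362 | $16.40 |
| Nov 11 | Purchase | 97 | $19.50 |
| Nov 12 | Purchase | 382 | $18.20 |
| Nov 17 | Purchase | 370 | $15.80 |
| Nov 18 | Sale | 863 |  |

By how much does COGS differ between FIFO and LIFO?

FIFO COGS: 362 @ $16.40 + 97 @ $19.50 + 382 @ $18.20 + 22 @ $15.80 = $15,128.30
LIFO COGS: 370 @ $15.80 + 382 @ $18.20 + 97 @ $19.50 + 14 @ $16.40 = $14,919.50
Difference = |$15,128.30 − $14,919.50| = $208.80

$208.80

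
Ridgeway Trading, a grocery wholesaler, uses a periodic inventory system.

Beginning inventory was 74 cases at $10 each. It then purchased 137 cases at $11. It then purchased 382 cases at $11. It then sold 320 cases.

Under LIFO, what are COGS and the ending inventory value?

COGS = $3,520; ending inventory = $2,929

Sale 1 (320) [LIFO — newest first]: 320 @ $11 = $3,520
Ending inventory: 74 @ $10 + 137 @ $11 + 62 @ $11 = $2,929
Check: goods available $6,449 = COGS $3,520 + ending $2,929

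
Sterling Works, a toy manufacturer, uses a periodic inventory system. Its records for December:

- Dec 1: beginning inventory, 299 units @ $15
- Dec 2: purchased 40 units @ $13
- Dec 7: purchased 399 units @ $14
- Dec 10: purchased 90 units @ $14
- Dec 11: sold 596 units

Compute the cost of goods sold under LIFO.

COGS = $8,371

Dec 11, 596 sold [LIFO — newest first]: 90 @ $14 + 399 @ $14 + 40 @ $13 + 67 @ $15 = $8,371
Ending inventory: 232 @ $15 = $3,480
Check: goods available $11,851 = COGS $8,371 + ending $3,480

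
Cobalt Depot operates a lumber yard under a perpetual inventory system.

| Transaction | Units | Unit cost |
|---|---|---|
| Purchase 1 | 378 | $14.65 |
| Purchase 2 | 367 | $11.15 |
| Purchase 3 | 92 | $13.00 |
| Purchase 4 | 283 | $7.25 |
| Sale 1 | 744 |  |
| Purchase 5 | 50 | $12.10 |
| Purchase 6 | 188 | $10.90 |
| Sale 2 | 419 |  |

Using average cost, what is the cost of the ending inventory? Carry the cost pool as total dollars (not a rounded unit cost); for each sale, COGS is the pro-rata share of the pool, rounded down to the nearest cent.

Ending inventory = $2,215.94

After Purchase 1: 378 on hand, pool $5,537.70 (≈ $14.6500 each)
After Purchase 2: 745 on hand, pool $9,629.75 (≈ $12.9258 each)
After Purchase 3: 837 on hand, pool $10,825.75 (≈ $12.9340 each)
After Purchase 4: 1120 on hand, pool $12,877.50 (≈ $11.4978 each)
Sale 1, sell 744: 744/1120 × $12,877.50 → $8,554.33
After Purchase 5: 426 on hand, pool $4,928.17 (≈ $11.5685 each)
After Purchase 6: 614 on hand, pool $6,977.37 (≈ $11.3638 each)
Sale 2, sell 419: 419/614 × $6,977.37 → $4,761.43
Total COGS = $8,554.33 + $4,761.43 = $13,315.76
Ending inventory (cost pool remaining) = $2,215.94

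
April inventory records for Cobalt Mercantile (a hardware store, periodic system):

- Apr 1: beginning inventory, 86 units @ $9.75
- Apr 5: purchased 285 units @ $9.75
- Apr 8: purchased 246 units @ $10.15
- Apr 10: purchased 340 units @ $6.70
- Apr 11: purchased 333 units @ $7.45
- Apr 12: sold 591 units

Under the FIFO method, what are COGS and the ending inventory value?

COGS = $5,850.25; ending inventory = $5,022.75

Apr 12, 591 sold [FIFO — oldest first]: 86 @ $9.75 + 285 @ $9.75 + 220 @ $10.15 = $5,850.25
Ending inventory: 26 @ $10.15 + 340 @ $6.70 + 333 @ $7.45 = $5,022.75
Check: goods available $10,873.00 = COGS $5,850.25 + ending $5,022.75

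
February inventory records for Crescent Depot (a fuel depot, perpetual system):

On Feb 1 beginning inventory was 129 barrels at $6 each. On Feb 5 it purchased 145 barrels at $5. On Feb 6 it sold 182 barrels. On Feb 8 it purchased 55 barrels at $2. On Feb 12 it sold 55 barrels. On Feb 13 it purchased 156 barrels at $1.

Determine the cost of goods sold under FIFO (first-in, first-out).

Feb 6, 182 sold [FIFO — oldest first]: 129 @ $6 + 53 @ $5 = $1,039
Feb 12, 55 sold [FIFO — oldest first]: 55 @ $5 = $275
Total COGS = $1,039 + $275 = $1,314
Ending inventory: 37 @ $5 + 55 @ $2 + 156 @ $1 = $451
Check: goods available $1,765 = COGS $1,314 + ending $451

COGS = $1,314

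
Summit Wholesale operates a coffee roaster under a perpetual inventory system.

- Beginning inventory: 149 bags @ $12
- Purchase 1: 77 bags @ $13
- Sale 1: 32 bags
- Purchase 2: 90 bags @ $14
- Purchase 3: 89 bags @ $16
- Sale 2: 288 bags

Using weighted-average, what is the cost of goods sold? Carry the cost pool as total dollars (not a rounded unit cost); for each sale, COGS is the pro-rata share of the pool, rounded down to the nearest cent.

After Beginning: 149 on hand, pool $1,788.00 (≈ $12.0000 each)
After Purchase 1: 226 on hand, pool $2,789.00 (≈ $12.3407 each)
Sale 1, sell 32: 32/226 × $2,789.00 → $394.90
After Purchase 2: 284 on hand, pool $3,654.10 (≈ $12.8665 each)
After Purchase 3: 373 on hand, pool $5,078.10 (≈ $13.6142 each)
Sale 2, sell 288: 288/373 × $5,078.10 → $3,920.89
Total COGS = $394.90 + $3,920.89 = $4,315.79
Ending inventory (cost pool remaining) = $1,157.21

COGS = $4,315.79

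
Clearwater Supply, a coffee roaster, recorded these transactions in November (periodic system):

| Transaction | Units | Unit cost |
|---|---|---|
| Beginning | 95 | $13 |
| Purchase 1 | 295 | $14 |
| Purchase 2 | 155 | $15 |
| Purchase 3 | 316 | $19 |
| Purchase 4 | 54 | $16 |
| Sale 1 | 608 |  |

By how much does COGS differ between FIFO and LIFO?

FIFO COGS: 95 @ $13 + 295 @ $14 + 155 @ $15 + 63 @ $19 = $8,887
LIFO COGS: 54 @ $16 + 316 @ $19 + 155 @ $15 + 83 @ $14 = $10,355
Difference = |$8,887 − $10,355| = $1,468

$1,468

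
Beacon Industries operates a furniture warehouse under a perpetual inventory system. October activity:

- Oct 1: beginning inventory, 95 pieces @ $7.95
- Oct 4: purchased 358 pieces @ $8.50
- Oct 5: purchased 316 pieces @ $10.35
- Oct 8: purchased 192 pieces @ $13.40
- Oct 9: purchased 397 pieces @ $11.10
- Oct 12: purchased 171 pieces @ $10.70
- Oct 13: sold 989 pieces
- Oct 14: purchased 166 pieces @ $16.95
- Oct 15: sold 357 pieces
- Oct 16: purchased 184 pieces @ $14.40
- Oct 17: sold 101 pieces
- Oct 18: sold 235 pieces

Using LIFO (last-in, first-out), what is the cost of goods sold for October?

Oct 13, 989 sold [LIFO — newest first]: 171 @ $10.70 + 397 @ $11.10 + 192 @ $13.40 + 229 @ $10.35 = $11,179.35
Oct 15, 357 sold [LIFO — newest first]: 166 @ $16.95 + 87 @ $10.35 + 104 @ $8.50 = $4,598.15
Oct 17, 101 sold [LIFO — newest first]: 101 @ $14.40 = $1,454.40
Oct 18, 235 sold [LIFO — newest first]: 83 @ $14.40 + 152 @ $8.50 = $2,487.20
Total COGS = $11,179.35 + $4,598.15 + $1,454.40 + $2,487.20 = $19,719.10
Ending inventory: 95 @ $7.95 + 102 @ $8.50 = $1,622.25

COGS = $19,719.10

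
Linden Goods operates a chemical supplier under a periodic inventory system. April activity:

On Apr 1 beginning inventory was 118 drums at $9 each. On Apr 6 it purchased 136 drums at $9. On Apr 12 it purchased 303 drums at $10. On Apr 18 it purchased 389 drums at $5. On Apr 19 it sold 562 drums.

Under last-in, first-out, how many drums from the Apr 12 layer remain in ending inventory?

Apr 19, 562 sold [LIFO — newest first]: 389 @ $5 + 173 @ $10 = $3,675
Ending inventory: 118 @ $9 + 136 @ $9 + 130 @ $10 = $3,586
Check: goods available $7,261 = COGS $3,675 + ending $3,586

130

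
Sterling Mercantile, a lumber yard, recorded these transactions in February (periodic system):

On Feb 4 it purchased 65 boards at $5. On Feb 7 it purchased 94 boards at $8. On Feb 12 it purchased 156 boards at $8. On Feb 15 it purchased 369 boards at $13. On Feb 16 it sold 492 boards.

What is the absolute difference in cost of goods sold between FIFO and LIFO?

$1,155

FIFO COGS: 65 @ $5 + 94 @ $8 + 156 @ $8 + 177 @ $13 = $4,626
LIFO COGS: 369 @ $13 + 123 @ $8 = $5,781
Difference = |$4,626 − $5,781| = $1,155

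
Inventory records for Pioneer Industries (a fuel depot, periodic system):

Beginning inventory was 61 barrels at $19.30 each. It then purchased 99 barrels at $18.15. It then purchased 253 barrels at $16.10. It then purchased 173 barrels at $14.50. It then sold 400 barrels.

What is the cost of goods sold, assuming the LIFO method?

Sale 1 (400) [LIFO — newest first]: 173 @ $14.50 + 227 @ $16.10 = $6,163.20
Ending inventory: 61 @ $19.30 + 99 @ $18.15 + 26 @ $16.10 = $3,392.75

COGS = $6,163.20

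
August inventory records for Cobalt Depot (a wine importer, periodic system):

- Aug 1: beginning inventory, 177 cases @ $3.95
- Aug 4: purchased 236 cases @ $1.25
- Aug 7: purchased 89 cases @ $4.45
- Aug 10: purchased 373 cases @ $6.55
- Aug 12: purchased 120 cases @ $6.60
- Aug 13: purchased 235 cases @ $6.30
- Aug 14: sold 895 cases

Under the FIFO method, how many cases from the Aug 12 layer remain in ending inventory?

100

Aug 14, 895 sold [FIFO — oldest first]: 177 @ $3.95 + 236 @ $1.25 + 89 @ $4.45 + 373 @ $6.55 + 20 @ $6.60 = $3,965.35
Ending inventory: 100 @ $6.60 + 235 @ $6.30 = $2,140.50
Check: goods available $6,105.85 = COGS $3,965.35 + ending $2,140.50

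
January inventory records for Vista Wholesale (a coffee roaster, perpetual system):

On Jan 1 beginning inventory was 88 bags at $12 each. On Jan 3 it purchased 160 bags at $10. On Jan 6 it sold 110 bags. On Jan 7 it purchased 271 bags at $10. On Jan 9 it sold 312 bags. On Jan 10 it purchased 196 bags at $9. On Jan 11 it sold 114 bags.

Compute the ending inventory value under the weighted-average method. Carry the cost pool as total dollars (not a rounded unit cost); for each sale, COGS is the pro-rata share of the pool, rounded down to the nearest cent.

Ending inventory = $1,684.46

After Jan 1: 88 on hand, pool $1,056.00 (≈ $12.0000 each)
After Jan 3: 248 on hand, pool $2,656.00 (≈ $10.7097 each)
Jan 6, sell 110: 110/248 × $2,656.00 → $1,178.06
After Jan 7: 409 on hand, pool $4,187.94 (≈ $10.2395 each)
Jan 9, sell 312: 312/409 × $4,187.94 → $3,194.71
After Jan 10: 293 on hand, pool $2,757.23 (≈ $9.4103 each)
Jan 11, sell 114: 114/293 × $2,757.23 → $1,072.77
Total COGS = $1,178.06 + $3,194.71 + $1,072.77 = $5,445.54
Ending inventory (cost pool remaining) = $1,684.46
Check: goods available $7,130.00 = COGS $5,445.54 + ending $1,684.46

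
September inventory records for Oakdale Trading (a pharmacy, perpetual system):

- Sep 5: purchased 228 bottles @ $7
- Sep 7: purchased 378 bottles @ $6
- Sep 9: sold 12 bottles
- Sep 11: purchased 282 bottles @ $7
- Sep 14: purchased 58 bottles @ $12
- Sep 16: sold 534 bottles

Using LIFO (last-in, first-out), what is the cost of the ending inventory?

Sep 9, 12 sold [LIFO — newest first]: 12 @ $6 = $72
Sep 16, 534 sold [LIFO — newest first]: 58 @ $12 + 282 @ $7 + 194 @ $6 = $3,834
Total COGS = $72 + $3,834 = $3,906
Ending inventory: 228 @ $7 + 172 @ $6 = $2,628

Ending inventory = $2,628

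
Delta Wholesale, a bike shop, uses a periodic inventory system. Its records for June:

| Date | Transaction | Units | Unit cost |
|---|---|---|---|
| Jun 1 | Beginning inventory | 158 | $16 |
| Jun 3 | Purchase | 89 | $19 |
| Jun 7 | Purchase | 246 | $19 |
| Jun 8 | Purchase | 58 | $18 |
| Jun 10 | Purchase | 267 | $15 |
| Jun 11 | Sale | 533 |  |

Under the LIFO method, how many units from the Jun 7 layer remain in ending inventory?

Jun 11, 533 sold [LIFO — newest first]: 267 @ $15 + 58 @ $18 + 208 @ $19 = $9,001
Ending inventory: 158 @ $16 + 89 @ $19 + 38 @ $19 = $4,941

38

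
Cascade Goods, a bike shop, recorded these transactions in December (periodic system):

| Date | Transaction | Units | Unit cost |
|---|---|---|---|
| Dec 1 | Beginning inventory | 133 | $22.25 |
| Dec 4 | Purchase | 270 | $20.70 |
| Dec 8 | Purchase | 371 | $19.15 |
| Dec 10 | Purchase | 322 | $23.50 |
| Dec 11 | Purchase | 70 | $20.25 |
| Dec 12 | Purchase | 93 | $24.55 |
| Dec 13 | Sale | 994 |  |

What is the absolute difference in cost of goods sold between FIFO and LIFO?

FIFO COGS: 133 @ $22.25 + 270 @ $20.70 + 371 @ $19.15 + 220 @ $23.50 = $20,822.90
LIFO COGS: 93 @ $24.55 + 70 @ $20.25 + 322 @ $23.50 + 371 @ $19.15 + 138 @ $20.70 = $21,228.90
Difference = |$20,822.90 − $21,228.90| = $406.00

$406.00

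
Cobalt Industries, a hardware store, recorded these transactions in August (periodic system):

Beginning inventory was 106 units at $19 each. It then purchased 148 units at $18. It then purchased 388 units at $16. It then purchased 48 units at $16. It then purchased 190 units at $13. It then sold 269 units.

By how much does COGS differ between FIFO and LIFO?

$1,184

FIFO COGS: 106 @ $19 + 148 @ $18 + 15 @ $16 = $4,918
LIFO COGS: 190 @ $13 + 48 @ $16 + 31 @ $16 = $3,734
Difference = |$4,918 − $3,734| = $1,184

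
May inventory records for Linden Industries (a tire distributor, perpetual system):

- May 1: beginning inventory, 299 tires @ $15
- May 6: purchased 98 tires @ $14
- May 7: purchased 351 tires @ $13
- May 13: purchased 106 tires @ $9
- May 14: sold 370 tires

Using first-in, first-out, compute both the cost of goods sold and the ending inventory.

May 14, 370 sold [FIFO — oldest first]: 299 @ $15 + 71 @ $14 = $5,479
Ending inventory: 27 @ $14 + 351 @ $13 + 106 @ $9 = $5,895

COGS = $5,479; ending inventory = $5,895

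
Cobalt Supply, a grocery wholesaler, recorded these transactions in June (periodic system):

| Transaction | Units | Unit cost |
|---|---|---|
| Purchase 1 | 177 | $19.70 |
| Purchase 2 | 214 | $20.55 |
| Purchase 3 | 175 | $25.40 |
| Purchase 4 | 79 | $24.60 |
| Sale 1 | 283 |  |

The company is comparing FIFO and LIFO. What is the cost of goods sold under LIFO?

FIFO COGS: 177 @ $19.70 + 106 @ $20.55 = $5,665.20
LIFO COGS: 79 @ $24.60 + 175 @ $25.40 + 29 @ $20.55 = $6,984.35

COGS = $6,984.35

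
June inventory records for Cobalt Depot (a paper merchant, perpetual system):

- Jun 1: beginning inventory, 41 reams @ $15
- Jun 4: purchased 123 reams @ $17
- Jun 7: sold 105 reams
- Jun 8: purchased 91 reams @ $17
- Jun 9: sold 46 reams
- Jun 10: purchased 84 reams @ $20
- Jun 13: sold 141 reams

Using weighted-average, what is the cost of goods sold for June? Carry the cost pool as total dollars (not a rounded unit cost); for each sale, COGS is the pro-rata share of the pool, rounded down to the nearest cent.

COGS = $5,076.11

After Jun 1: 41 on hand, pool $615.00 (≈ $15.0000 each)
After Jun 4: 164 on hand, pool $2,706.00 (≈ $16.5000 each)
Jun 7, sell 105: 105/164 × $2,706.00 → $1,732.50
After Jun 8: 150 on hand, pool $2,520.50 (≈ $16.8033 each)
Jun 9, sell 46: 46/150 × $2,520.50 → $772.95
After Jun 10: 188 on hand, pool $3,427.55 (≈ $18.2316 each)
Jun 13, sell 141: 141/188 × $3,427.55 → $2,570.66
Total COGS = $1,732.50 + $772.95 + $2,570.66 = $5,076.11
Ending inventory (cost pool remaining) = $856.89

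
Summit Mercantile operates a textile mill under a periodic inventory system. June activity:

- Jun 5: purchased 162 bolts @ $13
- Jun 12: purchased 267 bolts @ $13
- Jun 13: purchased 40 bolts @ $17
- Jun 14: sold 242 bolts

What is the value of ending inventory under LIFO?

Ending inventory = $2,951

Jun 14, 242 sold [LIFO — newest first]: 40 @ $17 + 202 @ $13 = $3,306
Ending inventory: 162 @ $13 + 65 @ $13 = $2,951
Check: goods available $6,257 = COGS $3,306 + ending $2,951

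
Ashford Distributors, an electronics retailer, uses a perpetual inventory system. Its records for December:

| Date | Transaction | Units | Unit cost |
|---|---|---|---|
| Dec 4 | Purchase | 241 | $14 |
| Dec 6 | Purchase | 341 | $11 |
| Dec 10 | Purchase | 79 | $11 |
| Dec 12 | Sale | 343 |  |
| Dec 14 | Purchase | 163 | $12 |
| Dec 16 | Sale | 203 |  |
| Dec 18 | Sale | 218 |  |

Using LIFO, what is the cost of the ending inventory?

Ending inventory = $840

Dec 12, 343 sold [LIFO — newest first]: 79 @ $11 + 264 @ $11 = $3,773
Dec 16, 203 sold [LIFO — newest first]: 163 @ $12 + 40 @ $11 = $2,396
Dec 18, 218 sold [LIFO — newest first]: 37 @ $11 + 181 @ $14 = $2,941
Total COGS = $3,773 + $2,396 + $2,941 = $9,110
Ending inventory: 60 @ $14 = $840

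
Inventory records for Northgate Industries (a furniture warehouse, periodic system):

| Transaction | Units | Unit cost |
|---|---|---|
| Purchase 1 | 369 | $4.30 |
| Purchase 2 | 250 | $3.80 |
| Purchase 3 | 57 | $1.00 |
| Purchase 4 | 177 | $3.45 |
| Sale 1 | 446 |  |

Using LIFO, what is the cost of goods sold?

Sale 1 (446) [LIFO — newest first]: 177 @ $3.45 + 57 @ $1.00 + 212 @ $3.80 = $1,473.25
Ending inventory: 369 @ $4.30 + 38 @ $3.80 = $1,731.10

COGS = $1,473.25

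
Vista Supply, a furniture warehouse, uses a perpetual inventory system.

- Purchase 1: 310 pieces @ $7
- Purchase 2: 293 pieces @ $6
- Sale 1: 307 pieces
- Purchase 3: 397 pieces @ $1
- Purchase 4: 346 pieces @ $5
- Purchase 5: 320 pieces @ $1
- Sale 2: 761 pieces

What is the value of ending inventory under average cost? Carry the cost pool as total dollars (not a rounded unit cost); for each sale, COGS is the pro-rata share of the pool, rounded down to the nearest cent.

After Purchase 1: 310 on hand, pool $2,170.00 (≈ $7.0000 each)
After Purchase 2: 603 on hand, pool $3,928.00 (≈ $6.5141 each)
Sale 1, sell 307: 307/603 × $3,928.00 → $1,999.82
After Purchase 3: 693 on hand, pool $2,325.18 (≈ $3.3552 each)
After Purchase 4: 1039 on hand, pool $4,055.18 (≈ $3.9030 each)
After Purchase 5: 1359 on hand, pool $4,375.18 (≈ $3.2194 each)
Sale 2, sell 761: 761/1359 × $4,375.18 → $2,449.97
Total COGS = $1,999.82 + $2,449.97 = $4,449.79
Ending inventory (cost pool remaining) = $1,925.21
Check: goods available $6,375.00 = COGS $4,449.79 + ending $1,925.21

Ending inventory = $1,925.21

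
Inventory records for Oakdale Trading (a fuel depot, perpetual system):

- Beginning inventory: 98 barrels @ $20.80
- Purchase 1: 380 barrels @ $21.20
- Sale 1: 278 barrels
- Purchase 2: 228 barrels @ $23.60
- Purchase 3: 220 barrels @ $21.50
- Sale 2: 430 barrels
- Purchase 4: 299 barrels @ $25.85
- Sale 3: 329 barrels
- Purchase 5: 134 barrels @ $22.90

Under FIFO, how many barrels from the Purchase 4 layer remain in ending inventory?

188

Sale 1 (278) [FIFO — oldest first]: 98 @ $20.80 + 180 @ $21.20 = $5,854.40
Sale 2 (430) [FIFO — oldest first]: 200 @ $21.20 + 228 @ $23.60 + 2 @ $21.50 = $9,663.80
Sale 3 (329) [FIFO — oldest first]: 218 @ $21.50 + 111 @ $25.85 = $7,556.35
Total COGS = $5,854.40 + $9,663.80 + $7,556.35 = $23,074.55
Ending inventory: 188 @ $25.85 + 134 @ $22.90 = $7,928.40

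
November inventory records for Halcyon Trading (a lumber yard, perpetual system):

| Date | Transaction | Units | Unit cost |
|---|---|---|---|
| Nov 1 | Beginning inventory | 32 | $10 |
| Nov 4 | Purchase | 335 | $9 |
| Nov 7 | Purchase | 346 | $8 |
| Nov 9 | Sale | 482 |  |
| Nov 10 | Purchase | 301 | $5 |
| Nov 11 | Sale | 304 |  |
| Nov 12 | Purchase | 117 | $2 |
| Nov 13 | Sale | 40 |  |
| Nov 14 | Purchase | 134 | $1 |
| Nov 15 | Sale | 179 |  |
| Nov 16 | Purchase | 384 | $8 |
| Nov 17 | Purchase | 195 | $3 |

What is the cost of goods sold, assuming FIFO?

COGS = $7,563

Nov 9, 482 sold [FIFO — oldest first]: 32 @ $10 + 335 @ $9 + 115 @ $8 = $4,255
Nov 11, 304 sold [FIFO — oldest first]: 231 @ $8 + 73 @ $5 = $2,213
Nov 13, 40 sold [FIFO — oldest first]: 40 @ $5 = $200
Nov 15, 179 sold [FIFO — oldest first]: 179 @ $5 = $895
Total COGS = $4,255 + $2,213 + $200 + $895 = $7,563
Ending inventory: 9 @ $5 + 117 @ $2 + 134 @ $1 + 384 @ $8 + 195 @ $3 = $4,070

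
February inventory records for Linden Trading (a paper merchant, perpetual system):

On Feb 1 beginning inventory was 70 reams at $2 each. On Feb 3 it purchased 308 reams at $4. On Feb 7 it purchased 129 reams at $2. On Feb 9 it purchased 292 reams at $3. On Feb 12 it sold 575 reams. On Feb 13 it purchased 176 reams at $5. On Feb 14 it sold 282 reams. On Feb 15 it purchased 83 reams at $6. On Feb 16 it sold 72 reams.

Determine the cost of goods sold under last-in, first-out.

Feb 12, 575 sold [LIFO — newest first]: 292 @ $3 + 129 @ $2 + 154 @ $4 = $1,750
Feb 14, 282 sold [LIFO — newest first]: 176 @ $5 + 106 @ $4 = $1,304
Feb 16, 72 sold [LIFO — newest first]: 72 @ $6 = $432
Total COGS = $1,750 + $1,304 + $432 = $3,486
Ending inventory: 70 @ $2 + 48 @ $4 + 11 @ $6 = $398

COGS = $3,486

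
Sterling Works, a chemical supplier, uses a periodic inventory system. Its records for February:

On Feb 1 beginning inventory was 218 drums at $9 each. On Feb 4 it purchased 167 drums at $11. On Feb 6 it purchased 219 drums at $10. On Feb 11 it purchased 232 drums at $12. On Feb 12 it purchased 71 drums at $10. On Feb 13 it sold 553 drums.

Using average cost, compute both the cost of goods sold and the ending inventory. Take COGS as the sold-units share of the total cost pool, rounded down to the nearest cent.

Feb 13, sell 553: 553/907 × $9,483.00 → $5,781.80
Ending inventory (cost pool remaining) = $3,701.20

COGS = $5,781.80; ending inventory = $3,701.20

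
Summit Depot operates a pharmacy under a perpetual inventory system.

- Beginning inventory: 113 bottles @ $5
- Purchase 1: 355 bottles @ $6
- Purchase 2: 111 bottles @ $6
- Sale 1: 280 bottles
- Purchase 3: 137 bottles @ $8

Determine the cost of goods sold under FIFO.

COGS = $1,567

Sale 1 (280) [FIFO — oldest first]: 113 @ $5 + 167 @ $6 = $1,567
Ending inventory: 188 @ $6 + 111 @ $6 + 137 @ $8 = $2,890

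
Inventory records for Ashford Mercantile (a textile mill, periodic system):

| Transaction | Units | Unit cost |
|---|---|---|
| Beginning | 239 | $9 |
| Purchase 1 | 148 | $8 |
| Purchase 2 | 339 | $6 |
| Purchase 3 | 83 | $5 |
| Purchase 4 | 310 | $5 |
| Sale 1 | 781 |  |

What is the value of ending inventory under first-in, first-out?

Ending inventory = $1,690

Sale 1 (781) [FIFO — oldest first]: 239 @ $9 + 148 @ $8 + 339 @ $6 + 55 @ $5 = $5,644
Ending inventory: 28 @ $5 + 310 @ $5 = $1,690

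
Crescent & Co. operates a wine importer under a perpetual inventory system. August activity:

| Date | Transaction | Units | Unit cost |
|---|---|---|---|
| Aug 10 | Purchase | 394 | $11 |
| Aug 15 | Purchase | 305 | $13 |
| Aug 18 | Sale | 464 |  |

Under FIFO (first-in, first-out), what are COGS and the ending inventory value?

COGS = $5,244; ending inventory = $3,055

Aug 18, 464 sold [FIFO — oldest first]: 394 @ $11 + 70 @ $13 = $5,244
Ending inventory: 235 @ $13 = $3,055
Check: goods available $8,299 = COGS $5,244 + ending $3,055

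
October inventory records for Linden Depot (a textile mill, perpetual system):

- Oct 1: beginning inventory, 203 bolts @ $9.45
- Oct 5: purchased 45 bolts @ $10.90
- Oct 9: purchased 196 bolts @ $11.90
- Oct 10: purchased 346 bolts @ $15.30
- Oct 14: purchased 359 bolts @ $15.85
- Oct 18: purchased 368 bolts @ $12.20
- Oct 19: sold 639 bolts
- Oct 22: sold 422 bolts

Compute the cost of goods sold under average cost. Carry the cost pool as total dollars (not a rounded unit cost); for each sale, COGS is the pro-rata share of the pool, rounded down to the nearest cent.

After Oct 1: 203 on hand, pool $1,918.35 (≈ $9.4500 each)
After Oct 5: 248 on hand, pool $2,408.85 (≈ $9.7131 each)
After Oct 9: 444 on hand, pool $4,741.25 (≈ $10.6785 each)
After Oct 10: 790 on hand, pool $10,035.05 (≈ $12.7026 each)
After Oct 14: 1149 on hand, pool $15,725.20 (≈ $13.6860 each)
After Oct 18: 1517 on hand, pool $20,214.80 (≈ $13.3255 each)
Oct 19, sell 639: 639/1517 × $20,214.80 → $8,515.00
Oct 22, sell 422: 422/878 × $11,699.80 → $5,623.36
Total COGS = $8,515.00 + $5,623.36 = $14,138.36
Ending inventory (cost pool remaining) = $6,076.44

COGS = $14,138.36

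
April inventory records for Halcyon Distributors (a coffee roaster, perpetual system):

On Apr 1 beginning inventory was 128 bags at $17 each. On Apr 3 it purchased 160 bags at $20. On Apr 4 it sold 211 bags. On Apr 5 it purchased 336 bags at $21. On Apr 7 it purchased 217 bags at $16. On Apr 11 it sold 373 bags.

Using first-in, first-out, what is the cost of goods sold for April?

Apr 4, 211 sold [FIFO — oldest first]: 128 @ $17 + 83 @ $20 = $3,836
Apr 11, 373 sold [FIFO — oldest first]: 77 @ $20 + 296 @ $21 = $7,756
Total COGS = $3,836 + $7,756 = $11,592
Ending inventory: 40 @ $21 + 217 @ $16 = $4,312

COGS = $11,592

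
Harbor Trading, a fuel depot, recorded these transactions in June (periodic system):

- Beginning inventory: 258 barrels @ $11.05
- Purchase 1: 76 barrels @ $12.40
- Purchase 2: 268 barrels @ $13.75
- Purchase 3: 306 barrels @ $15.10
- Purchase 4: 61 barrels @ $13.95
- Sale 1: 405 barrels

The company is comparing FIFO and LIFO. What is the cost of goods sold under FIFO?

FIFO COGS: 258 @ $11.05 + 76 @ $12.40 + 71 @ $13.75 = $4,769.55
LIFO COGS: 61 @ $13.95 + 306 @ $15.10 + 38 @ $13.75 = $5,994.05

COGS = $4,769.55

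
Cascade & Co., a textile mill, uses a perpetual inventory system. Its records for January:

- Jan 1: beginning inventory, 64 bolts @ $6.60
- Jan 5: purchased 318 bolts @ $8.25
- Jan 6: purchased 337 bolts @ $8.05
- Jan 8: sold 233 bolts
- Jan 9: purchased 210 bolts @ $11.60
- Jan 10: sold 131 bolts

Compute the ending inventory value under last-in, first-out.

Jan 8, 233 sold [LIFO — newest first]: 233 @ $8.05 = $1,875.65
Jan 10, 131 sold [LIFO — newest first]: 131 @ $11.60 = $1,519.60
Total COGS = $1,875.65 + $1,519.60 = $3,395.25
Ending inventory: 64 @ $6.60 + 318 @ $8.25 + 104 @ $8.05 + 79 @ $11.60 = $4,799.50
Check: goods available $8,194.75 = COGS $3,395.25 + ending $4,799.50

Ending inventory = $4,799.50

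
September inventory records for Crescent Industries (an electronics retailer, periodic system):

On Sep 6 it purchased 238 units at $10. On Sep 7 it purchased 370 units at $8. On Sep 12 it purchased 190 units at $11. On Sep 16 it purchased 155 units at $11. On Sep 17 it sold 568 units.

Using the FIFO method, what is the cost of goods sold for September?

Sep 17, 568 sold [FIFO — oldest first]: 238 @ $10 + 330 @ $8 = $5,020
Ending inventory: 40 @ $8 + 190 @ $11 + 155 @ $11 = $4,115

COGS = $5,020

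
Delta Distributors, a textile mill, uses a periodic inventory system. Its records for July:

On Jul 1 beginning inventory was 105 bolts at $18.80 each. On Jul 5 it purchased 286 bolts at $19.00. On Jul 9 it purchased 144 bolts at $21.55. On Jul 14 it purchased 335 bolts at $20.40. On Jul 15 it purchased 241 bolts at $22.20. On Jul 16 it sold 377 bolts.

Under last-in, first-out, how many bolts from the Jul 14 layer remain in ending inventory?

199

Jul 16, 377 sold [LIFO — newest first]: 241 @ $22.20 + 136 @ $20.40 = $8,124.60
Ending inventory: 105 @ $18.80 + 286 @ $19.00 + 144 @ $21.55 + 199 @ $20.40 = $14,570.80
Check: goods available $22,695.40 = COGS $8,124.60 + ending $14,570.80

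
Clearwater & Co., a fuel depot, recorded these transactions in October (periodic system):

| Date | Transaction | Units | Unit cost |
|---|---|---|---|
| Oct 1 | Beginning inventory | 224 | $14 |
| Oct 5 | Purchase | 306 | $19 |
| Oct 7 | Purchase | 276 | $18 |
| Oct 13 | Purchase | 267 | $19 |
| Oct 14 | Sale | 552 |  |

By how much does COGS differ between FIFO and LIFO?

FIFO COGS: 224 @ $14 + 306 @ $19 + 22 @ $18 = $9,346
LIFO COGS: 267 @ $19 + 276 @ $18 + 9 @ $19 = $10,212
Difference = |$9,346 − $10,212| = $866

$866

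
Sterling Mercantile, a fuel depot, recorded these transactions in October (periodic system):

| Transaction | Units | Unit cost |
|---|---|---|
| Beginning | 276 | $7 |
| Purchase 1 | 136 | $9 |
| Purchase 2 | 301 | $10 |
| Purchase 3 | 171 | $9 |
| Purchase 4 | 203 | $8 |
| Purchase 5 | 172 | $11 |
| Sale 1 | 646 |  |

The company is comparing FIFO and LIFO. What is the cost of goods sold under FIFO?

COGS = $5,496

FIFO COGS: 276 @ $7 + 136 @ $9 + 234 @ $10 = $5,496
LIFO COGS: 172 @ $11 + 203 @ $8 + 171 @ $9 + 100 @ $10 = $6,055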